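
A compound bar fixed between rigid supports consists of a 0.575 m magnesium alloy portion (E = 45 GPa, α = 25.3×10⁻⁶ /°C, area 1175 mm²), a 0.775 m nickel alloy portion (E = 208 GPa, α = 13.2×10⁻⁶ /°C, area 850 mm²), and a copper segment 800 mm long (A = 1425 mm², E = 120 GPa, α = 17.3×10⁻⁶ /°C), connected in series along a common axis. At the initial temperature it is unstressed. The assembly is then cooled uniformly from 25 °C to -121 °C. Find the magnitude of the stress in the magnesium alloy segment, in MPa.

σ ≈ 241 MPa (tensile)

If the supports were absent, the total length change would be Σ αᵢΔT Lᵢ = 25.3×10⁻⁶×146×575 + 13.2×10⁻⁶×146×775 + 17.3×10⁻⁶×146×800 = 5.638 mm.
Since the ends are fixed, an axial force P builds up, equal in every segment, with P · Σ Lᵢ/(AᵢEᵢ) = δ_free.
The series flexibility is Σ Lᵢ/(AᵢEᵢ) = 575/(1175×45×10³) + 775/(850×208×10³) + 800/(1425×120×10³) = 1.994×10⁻⁵ mm/N.
Hence P = δ_free / Σ(L/AE) = 5.638/1.994×10⁻⁵ = 282.8 kN (tensile).
σ_{magnesium alloy} = P / A = 282800 / 1175 = 240.7 MPa.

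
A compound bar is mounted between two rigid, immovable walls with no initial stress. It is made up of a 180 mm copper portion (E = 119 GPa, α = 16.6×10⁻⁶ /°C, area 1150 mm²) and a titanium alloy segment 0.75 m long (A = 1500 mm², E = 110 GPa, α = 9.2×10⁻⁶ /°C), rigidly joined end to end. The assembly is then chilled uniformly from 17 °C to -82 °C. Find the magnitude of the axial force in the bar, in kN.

If the supports were absent, the total length change would be Σ αᵢΔT Lᵢ = 16.6×10⁻⁶×99×180 + 9.2×10⁻⁶×99×750 = 0.9789 mm.
The walls prevent any net length change, so an axial force P (same in every segment) develops. Compatibility: P · Σ Lᵢ/(AᵢEᵢ) = δ_free.
Σ Lᵢ/(AᵢEᵢ) = 180/(1150×119×10³) + 750/(1500×110×10³) = 5.861×10⁻⁶ mm/N.
P = 0.9789 / 5.861×10⁻⁶ = 167000 N = 167 kN, tensile.

P ≈ 167 kN (tensile)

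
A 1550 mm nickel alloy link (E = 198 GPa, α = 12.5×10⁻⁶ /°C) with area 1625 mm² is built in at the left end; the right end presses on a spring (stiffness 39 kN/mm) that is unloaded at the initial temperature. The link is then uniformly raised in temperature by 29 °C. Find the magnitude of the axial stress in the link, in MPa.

If the spring were absent the link would lengthen by αΔT L = 12.5×10⁻⁶ × 29 × 1550 = 0.5619 mm.
With a force P in the spring, the elastic change of the link is PL/(AE) and that of the spring is P/k; compatibility requires their sum to equal δ_free.
So P = δ_free / [L/(AE) + 1/k] = 0.5619 / [ 1550/(1625×198×10³) + 1/(39×10³) ].
P = 0.5619 / 3.046×10⁻⁵ = 18450 N.
σ = P/A = 18450/1625 = 11.35 MPa.

σ ≈ 11.4 MPa (compressive)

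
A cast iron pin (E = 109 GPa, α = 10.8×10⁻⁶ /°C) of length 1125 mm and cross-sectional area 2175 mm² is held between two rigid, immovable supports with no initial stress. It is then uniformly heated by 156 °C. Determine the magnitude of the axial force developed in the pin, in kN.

P ≈ 399 kN (compressive)

The ends cannot move, so σ = EαΔT = 109×10³ × 10.8×10⁻⁶ × 156 = 183.6 MPa.
P = AEαΔT = 2175 × 109×10³ × 10.8×10⁻⁶ × 156 = 399.4 kN (compressive).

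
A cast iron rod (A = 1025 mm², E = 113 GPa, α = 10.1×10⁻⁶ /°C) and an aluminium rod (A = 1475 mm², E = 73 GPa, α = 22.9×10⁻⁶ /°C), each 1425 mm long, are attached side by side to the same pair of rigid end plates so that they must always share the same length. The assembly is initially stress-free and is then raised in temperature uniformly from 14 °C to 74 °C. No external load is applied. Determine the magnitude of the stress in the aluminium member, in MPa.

Equilibrium of a rigid end plate with no external load gives equal and opposite internal forces ±P in the two members. Since α_{aluminium} > α_{cast iron}, heating drives the aluminium into compression and the cast iron into tension.
Compatibility of the two members (thermal + elastic change equal): (α₁ − α₂)ΔT = P·[1/(A₁E₁) + 1/(A₂E₂)].
|α₁ − α₂|·ΔT = 12.8×10⁻⁶ × 60 = 0.000768.
1/(A₁E₁) + 1/(A₂E₂) = 1/(1025×113×10³) + 1/(1475×73×10³) = 1.792×10⁻⁸ N⁻¹.
P = 0.000768 / 1.792×10⁻⁸ = 42850 N = 42.85 kN.
σ_{aluminium} = P/A₂ = 42850/1475 = 29.05 MPa, compressive.

σ ≈ 29.1 MPa (compressive)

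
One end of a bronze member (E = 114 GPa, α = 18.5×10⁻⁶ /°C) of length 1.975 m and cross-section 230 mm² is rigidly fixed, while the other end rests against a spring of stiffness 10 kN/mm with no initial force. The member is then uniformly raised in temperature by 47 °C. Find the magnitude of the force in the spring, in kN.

P ≈ 9.79 kN

The unrestrained thermal change is αΔT L = 18.5×10⁻⁶ × 47 × 1975 = 1.717 mm.
Let P be the compressive force at the spring. The member shortens elastically by PL/(AE) and the spring compresses by P/k; together these equal δ_free.
So P = δ_free / [L/(AE) + 1/k] = 1.717 / [ 1975/(230×114×10³) + 1/(10×10³) ].
P = 1.717 / 0.0001753 = 9795 N.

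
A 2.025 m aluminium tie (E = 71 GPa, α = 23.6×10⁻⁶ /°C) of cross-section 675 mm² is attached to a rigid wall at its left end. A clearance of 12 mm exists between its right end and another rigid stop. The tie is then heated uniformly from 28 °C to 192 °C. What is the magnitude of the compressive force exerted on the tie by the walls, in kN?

P ≈ 0 kN

Unrestrained expansion: δ_free = αΔT L = 23.6×10⁻⁶ × 164 × 2025 = 7.838 mm.
This is smaller than the 12 mm clearance, so the tie expands freely without reaching the stop — the stress is zero.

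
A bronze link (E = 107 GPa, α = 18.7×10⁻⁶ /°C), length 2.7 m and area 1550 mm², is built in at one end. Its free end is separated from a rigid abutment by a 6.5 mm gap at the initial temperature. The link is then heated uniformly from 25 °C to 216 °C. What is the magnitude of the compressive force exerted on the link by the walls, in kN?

If the wall were absent the link would grow by αΔT L = 18.7×10⁻⁶ × 191 × 2700 = 9.644 mm.
This exceeds the 6.5 mm gap, so the wall pushes back. The portion of expansion that must be recovered elastically is δ_free − gap = 9.644 − 6.5 = 3.144 mm.
Compatibility: PL/(AE) = 3.144 mm, so σ = P/A = E × (3.144/2700) = 124.6 MPa.
P = σA = 124.6 × 1550 = 193.1 kN.

P ≈ 193 kN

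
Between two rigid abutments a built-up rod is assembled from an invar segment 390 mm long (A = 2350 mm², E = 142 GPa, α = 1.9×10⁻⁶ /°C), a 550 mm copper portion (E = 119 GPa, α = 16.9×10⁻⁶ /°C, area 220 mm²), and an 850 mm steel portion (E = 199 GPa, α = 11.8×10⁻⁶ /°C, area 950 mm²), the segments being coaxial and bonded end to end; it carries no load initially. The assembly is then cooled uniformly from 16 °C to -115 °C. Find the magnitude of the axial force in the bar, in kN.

P ≈ 98.5 kN (tensile)

If the supports were absent, the total length change would be Σ αᵢΔT Lᵢ = 1.9×10⁻⁶×131×390 + 16.9×10⁻⁶×131×550 + 11.8×10⁻⁶×131×850 = 2.629 mm.
Since the ends are fixed, an axial force P builds up, equal in every segment, with P · Σ Lᵢ/(AᵢEᵢ) = δ_free.
The series flexibility is Σ Lᵢ/(AᵢEᵢ) = 390/(2350×142×10³) + 550/(220×119×10³) + 850/(950×199×10³) = 2.667×10⁻⁵ mm/N.
Hence P = δ_free / Σ(L/AE) = 2.629/2.667×10⁻⁵ = 98.55 kN (tensile).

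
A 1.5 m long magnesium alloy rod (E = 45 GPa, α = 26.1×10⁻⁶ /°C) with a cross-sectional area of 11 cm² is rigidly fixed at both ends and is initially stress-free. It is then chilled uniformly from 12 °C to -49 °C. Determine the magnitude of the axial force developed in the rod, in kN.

P ≈ 78.8 kN (tensile)

With zero net strain, σ = E·αΔT = 45 GPa × 26.1×10⁻⁶ × 61 = 71.64 MPa.
P = AEαΔT = 1100 × 45×10³ × 26.1×10⁻⁶ × 61 = 78.81 kN (tensile).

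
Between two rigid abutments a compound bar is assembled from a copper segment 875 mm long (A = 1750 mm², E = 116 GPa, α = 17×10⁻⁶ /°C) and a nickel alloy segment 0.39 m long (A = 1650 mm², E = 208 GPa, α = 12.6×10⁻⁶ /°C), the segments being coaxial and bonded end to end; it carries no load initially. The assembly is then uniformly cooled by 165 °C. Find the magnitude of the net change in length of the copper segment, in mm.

|ΔL| ≈ 0.13 mm

With the walls removed the bar would change length by δ_free = Σ αᵢΔT Lᵢ = 17×10⁻⁶×165×875 + 12.6×10⁻⁶×165×390 = 3.265 mm.
The walls prevent any net length change, so an axial force P (same in every segment) develops. Compatibility: P · Σ Lᵢ/(AᵢEᵢ) = δ_free.
Σ Lᵢ/(AᵢEᵢ) = 875/(1750×116×10³) + 390/(1650×208×10³) = 5.447×10⁻⁶ mm/N.
P = 3.265 / 5.447×10⁻⁶ = 599500 N = 599.5 kN, tensile.
For the copper segment, free thermal change = 17×10⁻⁶×165×875 = 2.454 mm and elastic change from P = 599500×875/(1750×116×10³) = 2.584 mm; these oppose, so the net change is 0.13 mm (segment lengthens).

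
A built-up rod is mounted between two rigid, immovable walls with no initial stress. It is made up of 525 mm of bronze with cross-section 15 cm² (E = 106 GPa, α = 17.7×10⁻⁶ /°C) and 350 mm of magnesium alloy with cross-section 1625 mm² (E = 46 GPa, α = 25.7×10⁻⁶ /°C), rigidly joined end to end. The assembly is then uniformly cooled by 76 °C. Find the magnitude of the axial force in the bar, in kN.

If the supports were absent, the total length change would be Σ αᵢΔT Lᵢ = 17.7×10⁻⁶×76×525 + 25.7×10⁻⁶×76×350 = 1.39 mm.
Since the ends are fixed, an axial force P builds up, equal in every segment, with P · Σ Lᵢ/(AᵢEᵢ) = δ_free.
Σ Lᵢ/(AᵢEᵢ) = 525/(1500×106×10³) + 350/(1625×46×10³) = 7.984×10⁻⁶ mm/N.
Hence P = δ_free / Σ(L/AE) = 1.39/7.984×10⁻⁶ = 174.1 kN (tensile).

P ≈ 174 kN (tensile)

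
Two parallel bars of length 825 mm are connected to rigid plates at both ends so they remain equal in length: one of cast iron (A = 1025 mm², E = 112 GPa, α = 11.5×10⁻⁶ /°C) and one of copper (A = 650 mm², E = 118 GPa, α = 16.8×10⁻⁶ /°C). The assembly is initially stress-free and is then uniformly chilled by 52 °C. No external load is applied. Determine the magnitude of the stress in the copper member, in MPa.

σ ≈ 19.5 MPa (tensile)

Both members must finish at the same length. With the larger α, the copper tends to over-contract; the plates restrain it, putting the copper in tension and the cast iron in compression. With no external load the two internal forces are equal and opposite, magnitude P.
Equating the net (thermal + elastic) strains gives |α₁ − α₂|·ΔT = P·[1/(A₁E₁) + 1/(A₂E₂)].
|α₁ − α₂|·ΔT = 5.3×10⁻⁶ × 52 = 0.0002756.
1/(A₁E₁) + 1/(A₂E₂) = 1/(1025×112×10³) + 1/(650×118×10³) = 2.175×10⁻⁸ N⁻¹.
P = 0.0002756 / 2.175×10⁻⁸ = 12670 N = 12.67 kN.
σ_{copper} = P/A₂ = 12670/650 = 19.5 MPa, tensile.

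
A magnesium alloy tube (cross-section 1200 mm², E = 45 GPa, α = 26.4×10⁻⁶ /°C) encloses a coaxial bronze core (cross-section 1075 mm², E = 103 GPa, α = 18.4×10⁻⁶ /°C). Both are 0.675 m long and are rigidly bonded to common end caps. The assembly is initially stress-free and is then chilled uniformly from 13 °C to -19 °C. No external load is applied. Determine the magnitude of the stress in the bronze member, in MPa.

The magnesium alloy has the larger α, so on cooling it would change length more than the bronze if both were free. The rigid plates force a common final length, so the magnesium alloy is put into tension and the bronze into compression, with equal and opposite forces P (no external load).
Setting the final lengths equal and cancelling L: (α₁ − α₂)ΔT = P/(A₁E₁) + P/(A₂E₂).
|α₁ − α₂|·ΔT = 8×10⁻⁶ × 32 = 0.000256.
1/(A₁E₁) + 1/(A₂E₂) = 1/(1200×45×10³) + 1/(1075×103×10³) = 2.755×10⁻⁸ N⁻¹.
So P = 0.000256 / 2.755×10⁻⁸ = 9.292 kN.
σ_{bronze} = P/A₂ = 9292/1075 = 8.644 MPa, compressive.

σ ≈ 8.64 MPa (compressive)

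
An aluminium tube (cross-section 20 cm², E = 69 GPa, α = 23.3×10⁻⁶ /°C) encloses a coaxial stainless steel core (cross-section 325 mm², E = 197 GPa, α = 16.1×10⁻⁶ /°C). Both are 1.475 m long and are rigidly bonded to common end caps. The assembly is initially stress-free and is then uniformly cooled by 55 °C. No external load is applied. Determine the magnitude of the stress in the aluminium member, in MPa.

Equilibrium of a rigid end plate with no external load gives equal and opposite internal forces ±P in the two members. Since α_{aluminium} > α_{stainless steel}, cooling drives the aluminium into tension and the stainless steel into compression.
Setting the final lengths equal and cancelling L: (α₁ − α₂)ΔT = P/(A₁E₁) + P/(A₂E₂).
|α₁ − α₂|·ΔT = 7.2×10⁻⁶ × 55 = 0.000396.
1/(A₁E₁) + 1/(A₂E₂) = 1/(2000×69×10³) + 1/(325×197×10³) = 2.287×10⁻⁸ N⁻¹.
So P = 0.000396 / 2.287×10⁻⁸ = 17.32 kN.
σ_{aluminium} = P/A₁ = 17320/2000 = 8.659 MPa, tensile.

σ ≈ 8.66 MPa (tensile)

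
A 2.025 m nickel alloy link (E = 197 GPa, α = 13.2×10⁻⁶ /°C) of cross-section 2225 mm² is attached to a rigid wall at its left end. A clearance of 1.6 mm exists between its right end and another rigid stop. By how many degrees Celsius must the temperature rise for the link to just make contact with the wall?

The gap closes when αΔT L = 1.6 mm, since the link is still unstressed at that instant.
So ΔT = g/(αL) = 1.6/(13.2×10⁻⁶ × 2025) = 59.86 °C.

ΔT ≈ 59.9 °C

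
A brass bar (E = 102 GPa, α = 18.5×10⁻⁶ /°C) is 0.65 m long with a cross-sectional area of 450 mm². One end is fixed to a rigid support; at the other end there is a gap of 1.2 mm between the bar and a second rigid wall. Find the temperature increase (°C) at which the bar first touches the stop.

The gap closes when αΔT L = 1.2 mm, since the bar is still unstressed at that instant.
So ΔT = g/(αL) = 1.2/(18.5×10⁻⁶ × 650) = 99.79 °C.

ΔT ≈ 99.8 °C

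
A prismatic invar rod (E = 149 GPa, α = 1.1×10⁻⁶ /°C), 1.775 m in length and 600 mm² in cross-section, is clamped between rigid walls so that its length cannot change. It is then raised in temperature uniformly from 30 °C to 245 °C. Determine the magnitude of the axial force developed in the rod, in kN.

With zero net strain, σ = E·αΔT = 149 GPa × 1.1×10⁻⁶ × 215 = 35.24 MPa.
P = AEαΔT = 600 × 149×10³ × 1.1×10⁻⁶ × 215 = 21.14 kN (compressive).

P ≈ 21.1 kN (compressive)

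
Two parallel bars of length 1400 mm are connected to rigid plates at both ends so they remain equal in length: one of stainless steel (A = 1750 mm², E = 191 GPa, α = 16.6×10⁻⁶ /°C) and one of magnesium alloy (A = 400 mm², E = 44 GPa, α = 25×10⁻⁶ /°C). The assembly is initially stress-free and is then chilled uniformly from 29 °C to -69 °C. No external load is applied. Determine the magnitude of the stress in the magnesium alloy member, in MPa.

The magnesium alloy has the larger α, so on cooling it would change length more than the stainless steel if both were free. The rigid plates force a common final length, so the magnesium alloy is put into tension and the stainless steel into compression, with equal and opposite forces P (no external load).
Compatibility of the two members (thermal + elastic change equal): (α₁ − α₂)ΔT = P·[1/(A₁E₁) + 1/(A₂E₂)].
|α₁ − α₂|·ΔT = 8.4×10⁻⁶ × 98 = 0.0008232.
1/(A₁E₁) + 1/(A₂E₂) = 1/(1750×191×10³) + 1/(400×44×10³) = 5.981×10⁻⁸ N⁻¹.
P = 0.0008232 / 5.981×10⁻⁸ = 13760 N = 13.76 kN.
σ_{magnesium alloy} = P/A₂ = 13760/400 = 34.41 MPa, tensile.

σ ≈ 34.4 MPa (tensile)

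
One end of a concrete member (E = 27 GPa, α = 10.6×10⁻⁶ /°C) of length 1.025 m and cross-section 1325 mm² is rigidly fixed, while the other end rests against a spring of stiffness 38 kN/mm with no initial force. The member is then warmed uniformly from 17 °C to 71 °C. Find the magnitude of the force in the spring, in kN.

If the spring were absent the member would lengthen by αΔT L = 10.6×10⁻⁶ × 54 × 1025 = 0.5867 mm.
Let P be the compressive force at the spring. The member shortens elastically by PL/(AE) and the spring compresses by P/k; together these equal δ_free.
So P = δ_free / [L/(AE) + 1/k] = 0.5867 / [ 1025/(1325×27×10³) + 1/(38×10³) ].
P = 0.5867 / 5.497×10⁻⁵ = 10670 N.

P ≈ 10.7 kN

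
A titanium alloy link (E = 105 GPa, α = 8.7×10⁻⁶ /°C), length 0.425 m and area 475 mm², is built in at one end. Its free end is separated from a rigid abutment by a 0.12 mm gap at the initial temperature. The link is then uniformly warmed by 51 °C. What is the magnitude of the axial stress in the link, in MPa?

If the wall were absent the link would grow by αΔT L = 8.7×10⁻⁶ × 51 × 425 = 0.1886 mm.
The gap closes (δ_free > 0.12 mm) and the wall then resists a further 0.1886 − 0.12 = 0.06857 mm of expansion.
Compatibility: PL/(AE) = 0.06857 mm, so σ = P/A = E × (0.06857/425) = 16.94 MPa.

σ ≈ 16.9 MPa (compressive)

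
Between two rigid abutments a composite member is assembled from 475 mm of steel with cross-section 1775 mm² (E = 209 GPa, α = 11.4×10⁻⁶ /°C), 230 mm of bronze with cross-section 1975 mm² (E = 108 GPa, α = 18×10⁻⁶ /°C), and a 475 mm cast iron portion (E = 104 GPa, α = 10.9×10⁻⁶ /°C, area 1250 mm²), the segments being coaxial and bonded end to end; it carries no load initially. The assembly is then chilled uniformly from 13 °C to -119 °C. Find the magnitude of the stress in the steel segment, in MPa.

σ ≈ 182 MPa (tensile)

With the walls removed the bar would change length by δ_free = Σ αᵢΔT Lᵢ = 11.4×10⁻⁶×132×475 + 18×10⁻⁶×132×230 + 10.9×10⁻⁶×132×475 = 1.945 mm.
The rigid supports impose zero overall length change; the single axial force P common to all segments must satisfy P Σ Lᵢ/(AᵢEᵢ) = δ_free.
The series flexibility is Σ Lᵢ/(AᵢEᵢ) = 475/(1775×209×10³) + 230/(1975×108×10³) + 475/(1250×104×10³) = 6.013×10⁻⁶ mm/N.
So P = 1.945 / 6.013×10⁻⁶ = 323.4 kN, tensile.
σ_{steel} = P / A = 323400 / 1775 = 182.2 MPa.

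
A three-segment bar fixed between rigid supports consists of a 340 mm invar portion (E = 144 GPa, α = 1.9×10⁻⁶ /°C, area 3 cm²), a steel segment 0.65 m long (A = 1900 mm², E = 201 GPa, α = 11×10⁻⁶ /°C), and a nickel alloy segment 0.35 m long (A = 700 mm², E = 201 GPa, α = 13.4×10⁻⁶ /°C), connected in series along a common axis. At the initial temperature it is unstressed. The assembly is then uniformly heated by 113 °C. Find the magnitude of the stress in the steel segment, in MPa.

With the walls removed the bar would change length by δ_free = Σ αᵢΔT Lᵢ = 1.9×10⁻⁶×113×340 + 11×10⁻⁶×113×650 + 13.4×10⁻⁶×113×350 = 1.411 mm.
Since the ends are fixed, an axial force P builds up, equal in every segment, with P · Σ Lᵢ/(AᵢEᵢ) = δ_free.
Σ Lᵢ/(AᵢEᵢ) = 340/(300×144×10³) + 650/(1900×201×10³) + 350/(700×201×10³) = 1.206×10⁻⁵ mm/N.
P = 1.411 / 1.206×10⁻⁵ = 117000 N = 117 kN, compressive.
σ_{steel} = P / A = 117000 / 1900 = 61.57 MPa.

σ ≈ 61.6 MPa (compressive)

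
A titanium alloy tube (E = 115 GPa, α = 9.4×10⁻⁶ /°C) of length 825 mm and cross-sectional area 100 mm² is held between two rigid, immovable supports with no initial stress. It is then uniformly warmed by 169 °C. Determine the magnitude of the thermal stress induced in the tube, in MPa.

σ ≈ 183 MPa (compressive)

With length fixed, the mechanical strain must cancel the thermal strain αΔT = 9.4×10⁻⁶ × 169 = 1588.6×10⁻⁶.
Hence σ = E·αΔT = 115×10³ × 1588.6×10⁻⁶ = 182.7 MPa, compressive.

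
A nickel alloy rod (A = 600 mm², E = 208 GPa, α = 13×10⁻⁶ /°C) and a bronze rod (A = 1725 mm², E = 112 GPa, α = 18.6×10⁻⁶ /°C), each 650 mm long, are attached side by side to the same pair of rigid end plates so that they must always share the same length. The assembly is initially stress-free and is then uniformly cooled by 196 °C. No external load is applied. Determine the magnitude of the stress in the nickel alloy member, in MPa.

σ ≈ 139 MPa (compressive)

Both members must finish at the same length. With the larger α, the bronze tends to over-contract; the plates restrain it, putting the bronze in tension and the nickel alloy in compression. With no external load the two internal forces are equal and opposite, magnitude P.
Setting the final lengths equal and cancelling L: (α₁ − α₂)ΔT = P/(A₁E₁) + P/(A₂E₂).
|α₁ − α₂|·ΔT = 5.6×10⁻⁶ × 196 = 0.001098.
1/(A₁E₁) + 1/(A₂E₂) = 1/(600×208×10³) + 1/(1725×112×10³) = 1.319×10⁻⁸ N⁻¹.
P = 0.001098 / 1.319×10⁻⁸ = 83220 N = 83.22 kN.
σ_{nickel alloy} = P/A₁ = 83220/600 = 138.7 MPa, compressive.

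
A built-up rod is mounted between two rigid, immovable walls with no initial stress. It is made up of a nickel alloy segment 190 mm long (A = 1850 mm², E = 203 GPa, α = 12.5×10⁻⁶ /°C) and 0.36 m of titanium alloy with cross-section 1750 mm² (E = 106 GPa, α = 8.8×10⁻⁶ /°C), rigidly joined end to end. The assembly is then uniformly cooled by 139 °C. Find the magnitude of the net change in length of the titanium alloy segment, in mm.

|ΔL| ≈ 0.171 mm

If the supports were absent, the total length change would be Σ αᵢΔT Lᵢ = 12.5×10⁻⁶×139×190 + 8.8×10⁻⁶×139×360 = 0.7705 mm.
The walls prevent any net length change, so an axial force P (same in every segment) develops. Compatibility: P · Σ Lᵢ/(AᵢEᵢ) = δ_free.
Σ Lᵢ/(AᵢEᵢ) = 190/(1850×203×10³) + 360/(1750×106×10³) = 2.447×10⁻⁶ mm/N.
So P = 0.7705 / 2.447×10⁻⁶ = 314.9 kN, tensile.
For the titanium alloy segment, free thermal change = 8.8×10⁻⁶×139×360 = 0.4404 mm and elastic change from P = 314900×360/(1750×106×10³) = 0.6112 mm; these oppose, so the net change is 0.171 mm (segment lengthens).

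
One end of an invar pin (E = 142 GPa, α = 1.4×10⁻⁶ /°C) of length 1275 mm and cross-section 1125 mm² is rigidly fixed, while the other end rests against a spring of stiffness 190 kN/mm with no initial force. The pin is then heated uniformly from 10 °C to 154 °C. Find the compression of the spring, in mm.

If the spring were absent the pin would lengthen by αΔT L = 1.4×10⁻⁶ × 144 × 1275 = 0.257 mm.
Let P be the compressive force at the spring. The pin shortens elastically by PL/(AE) and the spring compresses by P/k; together these equal δ_free.
So P = δ_free / [L/(AE) + 1/k] = 0.257 / [ 1275/(1125×142×10³) + 1/(190×10³) ].
P = 0.257 / 1.324×10⁻⁵ = 19410 N.
Spring compression = P/k = 19410/(190×10³) = 0.1021 mm.

δ ≈ 0.102 mm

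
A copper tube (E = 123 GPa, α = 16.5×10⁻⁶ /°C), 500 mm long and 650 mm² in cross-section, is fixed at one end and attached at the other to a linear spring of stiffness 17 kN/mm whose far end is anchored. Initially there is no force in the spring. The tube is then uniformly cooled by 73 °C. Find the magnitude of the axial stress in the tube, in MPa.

σ ≈ 14.2 MPa (tensile)

Free thermal contraction: δ_free = αΔT L = 16.5×10⁻⁶ × 73 × 500 = 0.6022 mm.
With a force P in the spring, the elastic change of the tube is PL/(AE) and that of the spring is P/k; compatibility requires their sum to equal δ_free.
P [ L/(AE) + 1/k ] = δ_free → P [ 500/(650×123×10³) + 1/(17×10³) ] = 0.6022.
P = 0.6022 / 6.508×10⁻⁵ = 9254 N.
σ = P/A = 9254/650 = 14.24 MPa.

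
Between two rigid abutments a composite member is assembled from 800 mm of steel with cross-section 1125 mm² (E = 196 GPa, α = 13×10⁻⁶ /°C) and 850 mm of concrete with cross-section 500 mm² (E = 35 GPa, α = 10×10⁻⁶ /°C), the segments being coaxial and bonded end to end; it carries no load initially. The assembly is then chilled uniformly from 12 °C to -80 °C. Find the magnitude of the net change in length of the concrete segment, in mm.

Free thermal contraction of the whole bar: Σ αᵢΔT Lᵢ = 13×10⁻⁶×92×800 + 10×10⁻⁶×92×850 = 1.739 mm.
The rigid supports impose zero overall length change; the single axial force P common to all segments must satisfy P Σ Lᵢ/(AᵢEᵢ) = δ_free.
Σ Lᵢ/(AᵢEᵢ) = 800/(1125×196×10³) + 850/(500×35×10³) = 5.22×10⁻⁵ mm/N.
P = 1.739 / 5.22×10⁻⁵ = 33310 N = 33.31 kN, tensile.
For the concrete segment, free thermal change = 10×10⁻⁶×92×850 = 0.782 mm and elastic change from P = 33310×850/(500×35×10³) = 1.618 mm; these oppose, so the net change is 0.836 mm (segment lengthens).

|ΔL| ≈ 0.836 mm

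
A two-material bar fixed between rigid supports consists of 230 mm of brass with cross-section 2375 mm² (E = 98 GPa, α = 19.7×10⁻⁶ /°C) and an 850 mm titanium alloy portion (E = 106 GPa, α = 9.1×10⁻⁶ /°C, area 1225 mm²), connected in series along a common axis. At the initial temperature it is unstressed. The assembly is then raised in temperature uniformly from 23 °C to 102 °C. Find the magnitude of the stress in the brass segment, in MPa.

σ ≈ 54.2 MPa (compressive)

With the walls removed the bar would change length by δ_free = Σ αᵢΔT Lᵢ = 19.7×10⁻⁶×79×230 + 9.1×10⁻⁶×79×850 = 0.969 mm.
The rigid supports impose zero overall length change; the single axial force P common to all segments must satisfy P Σ Lᵢ/(AᵢEᵢ) = δ_free.
Σ Lᵢ/(AᵢEᵢ) = 230/(2375×98×10³) + 850/(1225×106×10³) = 7.534×10⁻⁶ mm/N.
P = 0.969 / 7.534×10⁻⁶ = 128600 N = 128.6 kN, compressive.
σ_{brass} = P / A = 128600 / 2375 = 54.15 MPa.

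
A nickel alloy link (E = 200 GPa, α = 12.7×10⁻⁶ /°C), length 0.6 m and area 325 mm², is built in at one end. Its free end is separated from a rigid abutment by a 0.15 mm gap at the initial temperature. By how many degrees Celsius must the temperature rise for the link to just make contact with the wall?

ΔT ≈ 19.7 °C

The gap closes when αΔT L = 0.15 mm, since the link is still unstressed at that instant.
ΔT = 0.15 / (12.7×10⁻⁶ × 600) = 19.69 °C.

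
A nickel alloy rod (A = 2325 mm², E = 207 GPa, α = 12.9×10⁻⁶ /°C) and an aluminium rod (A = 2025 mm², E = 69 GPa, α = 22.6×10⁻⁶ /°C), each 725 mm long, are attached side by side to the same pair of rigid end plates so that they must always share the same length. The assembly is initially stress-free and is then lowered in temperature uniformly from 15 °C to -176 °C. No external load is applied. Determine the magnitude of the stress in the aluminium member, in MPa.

Both members must finish at the same length. With the larger α, the aluminium tends to over-contract; the plates restrain it, putting the aluminium in tension and the nickel alloy in compression. With no external load the two internal forces are equal and opposite, magnitude P.
Setting the final lengths equal and cancelling L: (α₁ − α₂)ΔT = P/(A₁E₁) + P/(A₂E₂).
|α₁ − α₂|·ΔT = 9.7×10⁻⁶ × 191 = 0.001853.
1/(A₁E₁) + 1/(A₂E₂) = 1/(2325×207×10³) + 1/(2025×69×10³) = 9.235×10⁻⁹ N⁻¹.
So P = 0.001853 / 9.235×10⁻⁹ = 200.6 kN.
σ_{aluminium} = P/A₂ = 200600/2025 = 99.07 MPa, tensile.

σ ≈ 99.1 MPa (tensile)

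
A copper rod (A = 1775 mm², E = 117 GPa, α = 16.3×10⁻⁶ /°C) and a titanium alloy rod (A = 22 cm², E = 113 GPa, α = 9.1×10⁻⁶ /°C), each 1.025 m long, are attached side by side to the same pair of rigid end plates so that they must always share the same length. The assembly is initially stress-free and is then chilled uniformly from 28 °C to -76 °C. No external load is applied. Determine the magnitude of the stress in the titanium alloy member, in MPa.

The copper has the larger α, so on cooling it would change length more than the titanium alloy if both were free. The rigid plates force a common final length, so the copper is put into tension and the titanium alloy into compression, with equal and opposite forces P (no external load).
Setting the final lengths equal and cancelling L: (α₁ − α₂)ΔT = P/(A₁E₁) + P/(A₂E₂).
|α₁ − α₂|·ΔT = 7.2×10⁻⁶ × 104 = 0.0007488.
1/(A₁E₁) + 1/(A₂E₂) = 1/(1775×117×10³) + 1/(2200×113×10³) = 8.838×10⁻⁹ N⁻¹.
P = 0.0007488 / 8.838×10⁻⁹ = 84730 N = 84.73 kN.
σ_{titanium alloy} = P/A₂ = 84730/2200 = 38.51 MPa, compressive.

σ ≈ 38.5 MPa (compressive)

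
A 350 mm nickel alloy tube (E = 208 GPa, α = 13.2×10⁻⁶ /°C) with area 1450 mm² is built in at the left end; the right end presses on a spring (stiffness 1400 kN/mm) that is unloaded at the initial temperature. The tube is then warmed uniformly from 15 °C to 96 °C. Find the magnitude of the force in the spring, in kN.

The unrestrained thermal change is αΔT L = 13.2×10⁻⁶ × 81 × 350 = 0.3742 mm.
With a force P in the spring, the elastic change of the tube is PL/(AE) and that of the spring is P/k; compatibility requires their sum to equal δ_free.
P [ L/(AE) + 1/k ] = δ_free → P [ 350/(1450×208×10³) + 1/(1400×10³) ] = 0.3742.
P = 0.3742 / 1.875×10⁻⁶ = 199600 N.

P ≈ 200 kN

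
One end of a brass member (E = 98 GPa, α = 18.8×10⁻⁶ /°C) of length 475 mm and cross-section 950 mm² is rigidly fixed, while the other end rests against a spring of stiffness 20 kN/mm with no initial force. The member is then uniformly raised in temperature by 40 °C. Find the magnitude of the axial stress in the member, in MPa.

If the spring were absent the member would lengthen by αΔT L = 18.8×10⁻⁶ × 40 × 475 = 0.3572 mm.
With a force P in the spring, the elastic change of the member is PL/(AE) and that of the spring is P/k; compatibility requires their sum to equal δ_free.
So P = δ_free / [L/(AE) + 1/k] = 0.3572 / [ 475/(950×98×10³) + 1/(20×10³) ].
P = 0.3572 / 5.51×10⁻⁵ = 6483 N.
σ = P/A = 6483/950 = 6.824 MPa.

σ ≈ 6.82 MPa (compressive)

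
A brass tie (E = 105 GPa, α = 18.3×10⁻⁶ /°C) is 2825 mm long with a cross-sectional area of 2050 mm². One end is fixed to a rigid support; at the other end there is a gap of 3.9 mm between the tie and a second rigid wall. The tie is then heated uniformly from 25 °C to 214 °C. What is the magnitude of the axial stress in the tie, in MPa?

Free thermal elongation = αΔT L = 18.3×10⁻⁶ × 189 × 2825 = 9.771 mm.
This exceeds the 3.9 mm gap, so the wall pushes back. The portion of expansion that must be recovered elastically is δ_free − gap = 9.771 − 3.9 = 5.871 mm.
Compatibility: PL/(AE) = 5.871 mm, so σ = P/A = E × (5.871/2825) = 218.2 MPa.

σ ≈ 218 MPa (compressive)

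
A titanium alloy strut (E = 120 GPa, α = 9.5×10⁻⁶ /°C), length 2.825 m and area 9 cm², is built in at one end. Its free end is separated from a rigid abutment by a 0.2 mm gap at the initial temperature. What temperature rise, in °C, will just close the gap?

ΔT ≈ 7.45 °C

Contact occurs when the free expansion equals the gap: αΔT L = 0.2 mm.
So ΔT = g/(αL) = 0.2/(9.5×10⁻⁶ × 2825) = 7.452 °C.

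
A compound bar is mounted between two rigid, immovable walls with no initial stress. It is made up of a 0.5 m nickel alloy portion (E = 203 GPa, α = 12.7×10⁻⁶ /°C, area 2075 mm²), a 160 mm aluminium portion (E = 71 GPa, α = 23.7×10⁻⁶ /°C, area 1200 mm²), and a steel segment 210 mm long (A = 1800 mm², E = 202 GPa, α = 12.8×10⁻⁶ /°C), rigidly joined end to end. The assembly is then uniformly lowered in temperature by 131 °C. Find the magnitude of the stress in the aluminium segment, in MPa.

With the walls removed the bar would change length by δ_free = Σ αᵢΔT Lᵢ = 12.7×10⁻⁶×131×500 + 23.7×10⁻⁶×131×160 + 12.8×10⁻⁶×131×210 = 1.681 mm.
Since the ends are fixed, an axial force P builds up, equal in every segment, with P · Σ Lᵢ/(AᵢEᵢ) = δ_free.
Σ Lᵢ/(AᵢEᵢ) = 500/(2075×203×10³) + 160/(1200×71×10³) + 210/(1800×202×10³) = 3.643×10⁻⁶ mm/N.
So P = 1.681 / 3.643×10⁻⁶ = 461.4 kN, tensile.
σ_{aluminium} = P / A = 461400 / 1200 = 384.5 MPa.

σ ≈ 385 MPa (tensile)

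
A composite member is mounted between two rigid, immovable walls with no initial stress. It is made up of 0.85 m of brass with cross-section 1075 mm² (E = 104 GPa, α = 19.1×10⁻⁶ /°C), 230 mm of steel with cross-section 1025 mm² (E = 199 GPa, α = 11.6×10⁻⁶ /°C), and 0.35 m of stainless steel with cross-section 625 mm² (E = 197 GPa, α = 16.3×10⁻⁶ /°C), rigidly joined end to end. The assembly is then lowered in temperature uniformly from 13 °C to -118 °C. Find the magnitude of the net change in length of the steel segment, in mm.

|ΔL| ≈ 0.0354 mm

With the walls removed the bar would change length by δ_free = Σ αᵢΔT Lᵢ = 19.1×10⁻⁶×131×850 + 11.6×10⁻⁶×131×230 + 16.3×10⁻⁶×131×350 = 3.224 mm.
Since the ends are fixed, an axial force P builds up, equal in every segment, with P · Σ Lᵢ/(AᵢEᵢ) = δ_free.
The series flexibility is Σ Lᵢ/(AᵢEᵢ) = 850/(1075×104×10³) + 230/(1025×199×10³) + 350/(625×197×10³) = 1.157×10⁻⁵ mm/N.
So P = 3.224 / 1.157×10⁻⁵ = 278.5 kN, tensile.
For the steel segment, free thermal change = 11.6×10⁻⁶×131×230 = 0.3495 mm and elastic change from P = 278500×230/(1025×199×10³) = 0.3141 mm; these oppose, so the net change is 0.0354 mm (segment shortens).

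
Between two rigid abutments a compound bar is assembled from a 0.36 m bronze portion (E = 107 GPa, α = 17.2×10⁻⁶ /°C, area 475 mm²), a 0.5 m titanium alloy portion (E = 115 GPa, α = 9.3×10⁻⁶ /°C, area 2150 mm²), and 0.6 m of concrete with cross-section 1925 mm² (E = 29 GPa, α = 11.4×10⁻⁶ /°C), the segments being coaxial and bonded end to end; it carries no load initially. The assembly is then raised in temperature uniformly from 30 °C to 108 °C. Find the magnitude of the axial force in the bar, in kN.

With the walls removed the bar would change length by δ_free = Σ αᵢΔT Lᵢ = 17.2×10⁻⁶×78×360 + 9.3×10⁻⁶×78×500 + 11.4×10⁻⁶×78×600 = 1.379 mm.
Since the ends are fixed, an axial force P builds up, equal in every segment, with P · Σ Lᵢ/(AᵢEᵢ) = δ_free.
Σ Lᵢ/(AᵢEᵢ) = 360/(475×107×10³) + 500/(2150×115×10³) + 600/(1925×29×10³) = 1.985×10⁻⁵ mm/N.
Hence P = δ_free / Σ(L/AE) = 1.379/1.985×10⁻⁵ = 69.47 kN (compressive).

P ≈ 69.5 kN (compressive)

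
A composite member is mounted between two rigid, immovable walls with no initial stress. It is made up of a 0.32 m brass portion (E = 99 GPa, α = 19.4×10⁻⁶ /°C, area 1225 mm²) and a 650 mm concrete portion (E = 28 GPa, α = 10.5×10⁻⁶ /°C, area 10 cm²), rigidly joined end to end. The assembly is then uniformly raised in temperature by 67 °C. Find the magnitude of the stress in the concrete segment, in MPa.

With the walls removed the bar would change length by δ_free = Σ αᵢΔT Lᵢ = 19.4×10⁻⁶×67×320 + 10.5×10⁻⁶×67×650 = 0.8732 mm.
The rigid supports impose zero overall length change; the single axial force P common to all segments must satisfy P Σ Lᵢ/(AᵢEᵢ) = δ_free.
The series flexibility is Σ Lᵢ/(AᵢEᵢ) = 320/(1225×99×10³) + 650/(1000×28×10³) = 2.585×10⁻⁵ mm/N.
Hence P = δ_free / Σ(L/AE) = 0.8732/2.585×10⁻⁵ = 33.78 kN (compressive).
σ_{concrete} = P / A = 33780 / 1000 = 33.78 MPa.

σ ≈ 33.8 MPa (compressive)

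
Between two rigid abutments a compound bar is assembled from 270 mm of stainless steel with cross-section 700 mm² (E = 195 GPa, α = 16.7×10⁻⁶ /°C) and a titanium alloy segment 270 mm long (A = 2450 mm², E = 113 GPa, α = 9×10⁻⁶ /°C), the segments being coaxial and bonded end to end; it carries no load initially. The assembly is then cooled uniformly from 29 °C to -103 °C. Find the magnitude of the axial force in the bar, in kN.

With the walls removed the bar would change length by δ_free = Σ αᵢΔT Lᵢ = 16.7×10⁻⁶×132×270 + 9×10⁻⁶×132×270 = 0.9159 mm.
Since the ends are fixed, an axial force P builds up, equal in every segment, with P · Σ Lᵢ/(AᵢEᵢ) = δ_free.
The series flexibility is Σ Lᵢ/(AᵢEᵢ) = 270/(700×195×10³) + 270/(2450×113×10³) = 2.953×10⁻⁶ mm/N.
P = 0.9159 / 2.953×10⁻⁶ = 310100 N = 310.1 kN, tensile.

P ≈ 310 kN (tensile)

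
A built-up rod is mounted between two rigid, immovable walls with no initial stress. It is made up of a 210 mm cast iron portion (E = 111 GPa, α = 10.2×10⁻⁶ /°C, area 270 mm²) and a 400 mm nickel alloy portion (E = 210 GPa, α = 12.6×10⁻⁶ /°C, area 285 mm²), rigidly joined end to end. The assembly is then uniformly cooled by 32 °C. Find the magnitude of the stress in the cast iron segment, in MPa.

Free thermal contraction of the whole bar: Σ αᵢΔT Lᵢ = 10.2×10⁻⁶×32×210 + 12.6×10⁻⁶×32×400 = 0.2298 mm.
The walls prevent any net length change, so an axial force P (same in every segment) develops. Compatibility: P · Σ Lᵢ/(AᵢEᵢ) = δ_free.
Σ Lᵢ/(AᵢEᵢ) = 210/(270×111×10³) + 400/(285×210×10³) = 1.369×10⁻⁵ mm/N.
P = 0.2298 / 1.369×10⁻⁵ = 16790 N = 16.79 kN, tensile.
σ_{cast iron} = P / A = 16790 / 270 = 62.18 MPa.

σ ≈ 62.2 MPa (tensile)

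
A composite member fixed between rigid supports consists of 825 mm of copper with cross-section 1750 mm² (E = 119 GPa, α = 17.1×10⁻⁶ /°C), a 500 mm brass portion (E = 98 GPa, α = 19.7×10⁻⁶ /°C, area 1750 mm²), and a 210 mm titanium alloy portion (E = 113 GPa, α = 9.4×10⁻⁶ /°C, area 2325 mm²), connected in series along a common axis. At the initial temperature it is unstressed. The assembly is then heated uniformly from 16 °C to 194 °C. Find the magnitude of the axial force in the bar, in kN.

If the supports were absent, the total length change would be Σ αᵢΔT Lᵢ = 17.1×10⁻⁶×178×825 + 19.7×10⁻⁶×178×500 + 9.4×10⁻⁶×178×210 = 4.616 mm.
The rigid supports impose zero overall length change; the single axial force P common to all segments must satisfy P Σ Lᵢ/(AᵢEᵢ) = δ_free.
Σ Lᵢ/(AᵢEᵢ) = 825/(1750×119×10³) + 500/(1750×98×10³) + 210/(2325×113×10³) = 7.676×10⁻⁶ mm/N.
So P = 4.616 / 7.676×10⁻⁶ = 601.3 kN, compressive.

P ≈ 601 kN (compressive)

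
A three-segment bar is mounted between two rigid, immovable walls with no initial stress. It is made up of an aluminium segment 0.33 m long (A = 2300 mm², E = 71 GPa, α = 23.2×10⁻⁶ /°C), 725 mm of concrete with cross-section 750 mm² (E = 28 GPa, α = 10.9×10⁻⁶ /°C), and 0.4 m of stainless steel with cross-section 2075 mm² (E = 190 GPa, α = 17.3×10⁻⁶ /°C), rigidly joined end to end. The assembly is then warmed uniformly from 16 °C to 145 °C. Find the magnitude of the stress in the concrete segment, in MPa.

σ ≈ 103 MPa (compressive)

If the supports were absent, the total length change would be Σ αᵢΔT Lᵢ = 23.2×10⁻⁶×129×330 + 10.9×10⁻⁶×129×725 + 17.3×10⁻⁶×129×400 = 2.9 mm.
The walls prevent any net length change, so an axial force P (same in every segment) develops. Compatibility: P · Σ Lᵢ/(AᵢEᵢ) = δ_free.
The series flexibility is Σ Lᵢ/(AᵢEᵢ) = 330/(2300×71×10³) + 725/(750×28×10³) + 400/(2075×190×10³) = 3.756×10⁻⁵ mm/N.
So P = 2.9 / 3.756×10⁻⁵ = 77.2 kN, compressive.
σ_{concrete} = P / A = 77200 / 750 = 102.9 MPa.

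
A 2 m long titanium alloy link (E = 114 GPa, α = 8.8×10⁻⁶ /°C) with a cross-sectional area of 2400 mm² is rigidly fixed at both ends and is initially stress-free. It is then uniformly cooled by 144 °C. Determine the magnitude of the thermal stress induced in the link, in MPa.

σ ≈ 144 MPa (tensile)

The supports are rigid, so the total axial strain is zero. The restrained thermal strain is ε = αΔT = 8.8×10⁻⁶ × 144 = 1267.2×10⁻⁶.
σ = EαΔT = 114×10³ × 8.8×10⁻⁶ × 144 = 144.5 MPa (tensile; the link is trying to contract).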